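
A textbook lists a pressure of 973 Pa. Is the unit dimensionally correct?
Yes

pressure has SI base units: kg / (m * s^2)
Pa reduces to the same SI base units, so it is a valid unit for pressure.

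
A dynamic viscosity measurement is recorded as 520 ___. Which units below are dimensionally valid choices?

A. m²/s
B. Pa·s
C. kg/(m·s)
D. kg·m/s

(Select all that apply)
B, C

dynamic viscosity has SI base units: kg / (m * s)

Checking each option against kg / (m * s):
  A. m²/s: ✗ does not match
  B. Pa·s: ✓ matches
  C. kg/(m·s): ✓ matches
  D. kg·m/s: ✗ does not match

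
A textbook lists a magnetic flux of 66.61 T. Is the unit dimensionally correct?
No

magnetic flux has SI base units: kg * m^2 / (A * s^2)
T does NOT reduce to kg * m^2 / (A * s^2); a valid unit for magnetic flux would be e.g. Wb.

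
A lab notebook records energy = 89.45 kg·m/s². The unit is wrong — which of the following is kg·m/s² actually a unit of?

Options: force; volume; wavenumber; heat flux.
force

energy should have units dimensionally equivalent to kg * m^2 / s^2 (e.g. J).
The given unit 'kg·m/s²' reduces to kg * m / s^2. Of the listed options, that is the dimensionality of force.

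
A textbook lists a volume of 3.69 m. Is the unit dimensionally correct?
No

volume has SI base units: m^3
m does NOT reduce to m^3; a valid unit for volume would be e.g. m³.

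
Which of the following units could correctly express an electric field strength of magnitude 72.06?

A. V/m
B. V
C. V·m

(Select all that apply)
A

electric field strength has SI base units: kg * m / (A * s^3)

Checking each option against kg * m / (A * s^3):
  A. V/m: ✓ matches
  B. V: ✗ does not match
  C. V·m: ✗ does not match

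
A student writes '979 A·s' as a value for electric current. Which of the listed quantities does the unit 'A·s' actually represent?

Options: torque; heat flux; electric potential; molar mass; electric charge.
electric charge

electric current should have units dimensionally equivalent to A (e.g. A).
The given unit 'A·s' reduces to A * s. Of the listed options, that is the dimensionality of electric charge.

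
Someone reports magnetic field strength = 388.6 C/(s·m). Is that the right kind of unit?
Yes

magnetic field strength has SI base units: A / m
C/(s·m) reduces to the same SI base units, so it is a valid unit for magnetic field strength.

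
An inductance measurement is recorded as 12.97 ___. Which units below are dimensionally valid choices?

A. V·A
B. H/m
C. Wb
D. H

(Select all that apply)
D

inductance has SI base units: kg * m^2 / (A^2 * s^2)

Checking each option against kg * m^2 / (A^2 * s^2):
  A. V·A: ✗ does not match
  B. H/m: ✗ does not match
  C. Wb: ✗ does not match
  D. H: ✓ matches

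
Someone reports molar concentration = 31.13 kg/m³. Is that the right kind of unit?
No

molar concentration has SI base units: mol / m^3
kg/m³ does NOT reduce to mol / m^3; a valid unit for molar concentration would be e.g. mol/m³.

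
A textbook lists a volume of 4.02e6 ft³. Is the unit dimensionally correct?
Yes

volume has SI base units: m^3
ft³ reduces to the same SI base units, so it is a valid unit for volume.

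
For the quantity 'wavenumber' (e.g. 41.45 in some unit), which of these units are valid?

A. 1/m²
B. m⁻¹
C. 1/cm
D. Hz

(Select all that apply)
B, C

wavenumber has SI base units: 1 / m

Checking each option against 1 / m:
  A. 1/m²: ✗ does not match
  B. m⁻¹: ✓ matches
  C. 1/cm: ✓ matches
  D. Hz: ✗ does not match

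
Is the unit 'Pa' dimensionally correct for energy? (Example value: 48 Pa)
No

energy has SI base units: kg * m^2 / s^2
Pa does NOT reduce to kg * m^2 / s^2; a valid unit for energy would be e.g. J.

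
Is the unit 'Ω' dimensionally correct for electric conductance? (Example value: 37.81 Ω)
No

electric conductance has SI base units: A^2 * s^3 / (kg * m^2)
Ω does NOT reduce to A^2 * s^3 / (kg * m^2); a valid unit for electric conductance would be e.g. S.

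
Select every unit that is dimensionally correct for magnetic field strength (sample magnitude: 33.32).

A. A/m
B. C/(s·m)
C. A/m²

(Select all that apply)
A, B

magnetic field strength has SI base units: A / m

Checking each option against A / m:
  A. A/m: ✓ matches
  B. C/(s·m): ✓ matches
  C. A/m²: ✗ does not match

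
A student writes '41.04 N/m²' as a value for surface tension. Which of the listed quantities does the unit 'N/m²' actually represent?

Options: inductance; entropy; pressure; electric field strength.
pressure

surface tension should have units dimensionally equivalent to kg / s^2 (e.g. N/m).
The given unit 'N/m²' reduces to kg / (m * s^2). Of the listed options, that is the dimensionality of pressure.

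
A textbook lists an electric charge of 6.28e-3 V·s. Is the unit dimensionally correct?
No

electric charge has SI base units: A * s
V·s does NOT reduce to A * s; a valid unit for electric charge would be e.g. C.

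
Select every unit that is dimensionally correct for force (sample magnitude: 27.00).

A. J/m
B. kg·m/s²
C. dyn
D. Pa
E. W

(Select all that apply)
A, B, C

force has SI base units: kg * m / s^2

Checking each option against kg * m / s^2:
  A. J/m: ✓ matches
  B. kg·m/s²: ✓ matches
  C. dyn: ✓ matches
  D. Pa: ✗ does not match
  E. W: ✗ does not match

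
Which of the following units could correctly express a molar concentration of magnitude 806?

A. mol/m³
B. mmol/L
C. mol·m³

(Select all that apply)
A, B

molar concentration has SI base units: mol / m^3

Checking each option against mol / m^3:
  A. mol/m³: ✓ matches
  B. mmol/L: ✓ matches
  C. mol·m³: ✗ does not match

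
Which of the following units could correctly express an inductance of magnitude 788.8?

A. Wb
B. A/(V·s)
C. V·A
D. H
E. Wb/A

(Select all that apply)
D, E

inductance has SI base units: kg * m^2 / (A^2 * s^2)

Checking each option against kg * m^2 / (A^2 * s^2):
  A. Wb: ✗ does not match
  B. A/(V·s): ✗ does not match
  C. V·A: ✗ does not match
  D. H: ✓ matches
  E. Wb/A: ✓ matches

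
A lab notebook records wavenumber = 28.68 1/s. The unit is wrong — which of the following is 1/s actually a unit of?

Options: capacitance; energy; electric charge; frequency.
frequency

wavenumber should have units dimensionally equivalent to 1 / m (e.g. 1/m).
The given unit '1/s' reduces to 1 / s. Of the listed options, that is the dimensionality of frequency.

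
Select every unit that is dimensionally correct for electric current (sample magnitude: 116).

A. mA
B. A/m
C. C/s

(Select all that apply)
A, C

electric current has SI base units: A

Checking each option against A:
  A. mA: ✓ matches
  B. A/m: ✗ does not match
  C. C/s: ✓ matches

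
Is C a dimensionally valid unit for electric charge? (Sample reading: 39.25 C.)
Yes

electric charge has SI base units: A * s
C reduces to the same SI base units, so it is a valid unit for electric charge.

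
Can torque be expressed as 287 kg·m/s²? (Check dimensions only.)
No

torque has SI base units: kg * m^2 / s^2
kg·m/s² does NOT reduce to kg * m^2 / s^2; a valid unit for torque would be e.g. N·m.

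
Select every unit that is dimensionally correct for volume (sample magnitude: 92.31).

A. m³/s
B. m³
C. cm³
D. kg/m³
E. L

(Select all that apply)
B, C, E

volume has SI base units: m^3

Checking each option against m^3:
  A. m³/s: ✗ does not match
  B. m³: ✓ matches
  C. cm³: ✓ matches
  D. kg/m³: ✗ does not match
  E. L: ✓ matches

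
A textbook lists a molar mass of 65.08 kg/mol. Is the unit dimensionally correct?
Yes

molar mass has SI base units: kg / mol
kg/mol reduces to the same SI base units, so it is a valid unit for molar mass.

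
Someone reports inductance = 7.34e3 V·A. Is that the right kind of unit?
No

inductance has SI base units: kg * m^2 / (A^2 * s^2)
V·A does NOT reduce to kg * m^2 / (A^2 * s^2); a valid unit for inductance would be e.g. H.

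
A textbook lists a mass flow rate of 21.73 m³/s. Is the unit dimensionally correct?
No

mass flow rate has SI base units: kg / s
m³/s does NOT reduce to kg / s; a valid unit for mass flow rate would be e.g. kg/s.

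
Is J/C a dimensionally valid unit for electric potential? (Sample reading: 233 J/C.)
Yes

electric potential has SI base units: kg * m^2 / (A * s^3)
J/C reduces to the same SI base units, so it is a valid unit for electric potential.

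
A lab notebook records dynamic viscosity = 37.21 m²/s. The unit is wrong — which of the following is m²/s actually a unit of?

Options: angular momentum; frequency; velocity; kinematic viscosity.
kinematic viscosity

dynamic viscosity should have units dimensionally equivalent to kg / (m * s) (e.g. Pa·s).
The given unit 'm²/s' reduces to m^2 / s. Of the listed options, that is the dimensionality of kinematic viscosity.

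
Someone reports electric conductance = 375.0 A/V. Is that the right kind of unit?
Yes

electric conductance has SI base units: A^2 * s^3 / (kg * m^2)
A/V reduces to the same SI base units, so it is a valid unit for electric conductance.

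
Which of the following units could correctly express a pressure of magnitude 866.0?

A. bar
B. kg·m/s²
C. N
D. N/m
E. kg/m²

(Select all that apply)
A

pressure has SI base units: kg / (m * s^2)

Checking each option against kg / (m * s^2):
  A. bar: ✓ matches
  B. kg·m/s²: ✗ does not match
  C. N: ✗ does not match
  D. N/m: ✗ does not match
  E. kg/m²: ✗ does not match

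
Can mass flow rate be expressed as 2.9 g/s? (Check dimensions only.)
Yes

mass flow rate has SI base units: kg / s
g/s reduces to the same SI base units, so it is a valid unit for mass flow rate.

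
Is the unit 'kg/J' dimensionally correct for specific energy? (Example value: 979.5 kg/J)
No

specific energy has SI base units: m^2 / s^2
kg/J does NOT reduce to m^2 / s^2; a valid unit for specific energy would be e.g. J/kg.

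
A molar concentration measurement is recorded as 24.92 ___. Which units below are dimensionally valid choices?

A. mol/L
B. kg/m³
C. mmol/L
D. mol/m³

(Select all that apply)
A, C, D

molar concentration has SI base units: mol / m^3

Checking each option against mol / m^3:
  A. mol/L: ✓ matches
  B. kg/m³: ✗ does not match
  C. mmol/L: ✓ matches
  D. mol/m³: ✓ matches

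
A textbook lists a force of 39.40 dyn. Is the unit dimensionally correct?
Yes

force has SI base units: kg * m / s^2
dyn reduces to the same SI base units, so it is a valid unit for force.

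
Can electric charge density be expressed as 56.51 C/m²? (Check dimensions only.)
No

electric charge density has SI base units: A * s / m^3
C/m² does NOT reduce to A * s / m^3; a valid unit for electric charge density would be e.g. C/m³.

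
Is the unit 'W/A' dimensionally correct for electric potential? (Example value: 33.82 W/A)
Yes

electric potential has SI base units: kg * m^2 / (A * s^3)
W/A reduces to the same SI base units, so it is a valid unit for electric potential.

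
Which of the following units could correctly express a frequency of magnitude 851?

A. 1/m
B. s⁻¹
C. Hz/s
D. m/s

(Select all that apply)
B

frequency has SI base units: 1 / s

Checking each option against 1 / s:
  A. 1/m: ✗ does not match
  B. s⁻¹: ✓ matches
  C. Hz/s: ✗ does not match
  D. m/s: ✗ does not match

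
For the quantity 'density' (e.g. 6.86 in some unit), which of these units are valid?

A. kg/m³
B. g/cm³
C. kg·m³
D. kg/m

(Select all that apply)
A, B

density has SI base units: kg / m^3

Checking each option against kg / m^3:
  A. kg/m³: ✓ matches
  B. g/cm³: ✓ matches
  C. kg·m³: ✗ does not match
  D. kg/m: ✗ does not match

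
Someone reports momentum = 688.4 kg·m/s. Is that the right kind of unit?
Yes

momentum has SI base units: kg * m / s
kg·m/s reduces to the same SI base units, so it is a valid unit for momentum.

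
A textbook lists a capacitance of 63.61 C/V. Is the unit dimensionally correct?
Yes

capacitance has SI base units: A^2 * s^4 / (kg * m^2)
C/V reduces to the same SI base units, so it is a valid unit for capacitance.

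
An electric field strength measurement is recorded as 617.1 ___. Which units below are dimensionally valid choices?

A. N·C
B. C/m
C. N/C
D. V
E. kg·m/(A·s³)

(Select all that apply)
C, E

electric field strength has SI base units: kg * m / (A * s^3)

Checking each option against kg * m / (A * s^3):
  A. N·C: ✗ does not match
  B. C/m: ✗ does not match
  C. N/C: ✓ matches
  D. V: ✗ does not match
  E. kg·m/(A·s³): ✓ matches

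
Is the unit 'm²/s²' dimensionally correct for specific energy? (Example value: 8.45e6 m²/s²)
Yes

specific energy has SI base units: m^2 / s^2
m²/s² reduces to the same SI base units, so it is a valid unit for specific energy.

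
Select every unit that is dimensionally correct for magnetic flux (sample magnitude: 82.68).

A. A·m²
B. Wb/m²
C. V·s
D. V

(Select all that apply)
C

magnetic flux has SI base units: kg * m^2 / (A * s^2)

Checking each option against kg * m^2 / (A * s^2):
  A. A·m²: ✗ does not match
  B. Wb/m²: ✗ does not match
  C. V·s: ✓ matches
  D. V: ✗ does not match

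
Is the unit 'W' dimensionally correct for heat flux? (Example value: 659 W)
No

heat flux has SI base units: kg / s^3
W does NOT reduce to kg / s^3; a valid unit for heat flux would be e.g. W/m².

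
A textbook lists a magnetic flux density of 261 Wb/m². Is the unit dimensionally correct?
Yes

magnetic flux density has SI base units: kg / (A * s^2)
Wb/m² reduces to the same SI base units, so it is a valid unit for magnetic flux density.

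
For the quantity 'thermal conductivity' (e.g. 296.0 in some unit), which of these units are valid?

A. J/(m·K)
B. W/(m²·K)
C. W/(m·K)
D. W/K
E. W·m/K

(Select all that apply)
C

thermal conductivity has SI base units: kg * m / (s^3 * K)

Checking each option against kg * m / (s^3 * K):
  A. J/(m·K): ✗ does not match
  B. W/(m²·K): ✗ does not match
  C. W/(m·K): ✓ matches
  D. W/K: ✗ does not match
  E. W·m/K: ✗ does not match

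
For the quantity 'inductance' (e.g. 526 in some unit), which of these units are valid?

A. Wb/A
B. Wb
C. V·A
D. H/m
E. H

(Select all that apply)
A, E

inductance has SI base units: kg * m^2 / (A^2 * s^2)

Checking each option against kg * m^2 / (A^2 * s^2):
  A. Wb/A: ✓ matches
  B. Wb: ✗ does not match
  C. V·A: ✗ does not match
  D. H/m: ✗ does not match
  E. H: ✓ matches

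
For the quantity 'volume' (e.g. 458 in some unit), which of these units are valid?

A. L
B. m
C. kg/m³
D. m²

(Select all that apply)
A

volume has SI base units: m^3

Checking each option against m^3:
  A. L: ✓ matches
  B. m: ✗ does not match
  C. kg/m³: ✗ does not match
  D. m²: ✗ does not match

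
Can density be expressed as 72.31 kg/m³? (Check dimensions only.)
Yes

density has SI base units: kg / m^3
kg/m³ reduces to the same SI base units, so it is a valid unit for density.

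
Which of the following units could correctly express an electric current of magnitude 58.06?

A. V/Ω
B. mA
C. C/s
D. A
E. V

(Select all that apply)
A, B, C, D

electric current has SI base units: A

Checking each option against A:
  A. V/Ω: ✓ matches
  B. mA: ✓ matches
  C. C/s: ✓ matches
  D. A: ✓ matches
  E. V: ✗ does not match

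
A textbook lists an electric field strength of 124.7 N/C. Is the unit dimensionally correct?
Yes

electric field strength has SI base units: kg * m / (A * s^3)
N/C reduces to the same SI base units, so it is a valid unit for electric field strength.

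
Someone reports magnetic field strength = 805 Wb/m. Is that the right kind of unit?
No

magnetic field strength has SI base units: A / m
Wb/m does NOT reduce to A / m; a valid unit for magnetic field strength would be e.g. A/m.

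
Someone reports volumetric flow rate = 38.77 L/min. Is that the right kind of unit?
Yes

volumetric flow rate has SI base units: m^3 / s
L/min reduces to the same SI base units, so it is a valid unit for volumetric flow rate.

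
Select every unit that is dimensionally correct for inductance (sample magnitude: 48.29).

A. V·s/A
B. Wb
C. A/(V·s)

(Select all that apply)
A

inductance has SI base units: kg * m^2 / (A^2 * s^2)

Checking each option against kg * m^2 / (A^2 * s^2):
  A. V·s/A: ✓ matches
  B. Wb: ✗ does not match
  C. A/(V·s): ✗ does not match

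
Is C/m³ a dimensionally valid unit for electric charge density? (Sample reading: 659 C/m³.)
Yes

electric charge density has SI base units: A * s / m^3
C/m³ reduces to the same SI base units, so it is a valid unit for electric charge density.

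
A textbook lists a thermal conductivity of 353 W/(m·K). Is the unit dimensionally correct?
Yes

thermal conductivity has SI base units: kg * m / (s^3 * K)
W/(m·K) reduces to the same SI base units, so it is a valid unit for thermal conductivity.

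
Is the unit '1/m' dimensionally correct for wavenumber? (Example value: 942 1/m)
Yes

wavenumber has SI base units: 1 / m
1/m reduces to the same SI base units, so it is a valid unit for wavenumber.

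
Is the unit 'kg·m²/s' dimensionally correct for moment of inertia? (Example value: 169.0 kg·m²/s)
No

moment of inertia has SI base units: kg * m^2
kg·m²/s does NOT reduce to kg * m^2; a valid unit for moment of inertia would be e.g. kg·m².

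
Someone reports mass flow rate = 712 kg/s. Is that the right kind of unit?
Yes

mass flow rate has SI base units: kg / s
kg/s reduces to the same SI base units, so it is a valid unit for mass flow rate.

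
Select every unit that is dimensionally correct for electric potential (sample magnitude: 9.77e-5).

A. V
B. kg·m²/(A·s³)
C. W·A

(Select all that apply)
A, B

electric potential has SI base units: kg * m^2 / (A * s^3)

Checking each option against kg * m^2 / (A * s^3):
  A. V: ✓ matches
  B. kg·m²/(A·s³): ✓ matches
  C. W·A: ✗ does not match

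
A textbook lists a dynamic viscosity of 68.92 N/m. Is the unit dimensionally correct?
No

dynamic viscosity has SI base units: kg / (m * s)
N/m does NOT reduce to kg / (m * s); a valid unit for dynamic viscosity would be e.g. Pa·s.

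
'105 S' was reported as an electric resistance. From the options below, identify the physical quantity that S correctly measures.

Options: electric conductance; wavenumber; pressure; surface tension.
electric conductance

electric resistance should have units dimensionally equivalent to kg * m^2 / (A^2 * s^3) (e.g. Ω).
The given unit 'S' reduces to A^2 * s^3 / (kg * m^2). Of the listed options, that is the dimensionality of electric conductance.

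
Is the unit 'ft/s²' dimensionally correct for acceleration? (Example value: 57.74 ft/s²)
Yes

acceleration has SI base units: m / s^2
ft/s² reduces to the same SI base units, so it is a valid unit for acceleration.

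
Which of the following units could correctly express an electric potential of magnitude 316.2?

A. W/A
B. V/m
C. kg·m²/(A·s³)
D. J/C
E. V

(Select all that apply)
A, C, D, E

electric potential has SI base units: kg * m^2 / (A * s^3)

Checking each option against kg * m^2 / (A * s^3):
  A. W/A: ✓ matches
  B. V/m: ✗ does not match
  C. kg·m²/(A·s³): ✓ matches
  D. J/C: ✓ matches
  E. V: ✓ matches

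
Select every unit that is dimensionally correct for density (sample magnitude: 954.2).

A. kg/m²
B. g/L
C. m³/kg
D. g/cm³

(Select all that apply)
B, D

density has SI base units: kg / m^3

Checking each option against kg / m^3:
  A. kg/m²: ✗ does not match
  B. g/L: ✓ matches
  C. m³/kg: ✗ does not match
  D. g/cm³: ✓ matches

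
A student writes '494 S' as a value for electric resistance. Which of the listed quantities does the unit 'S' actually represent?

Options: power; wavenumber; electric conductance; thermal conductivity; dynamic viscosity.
electric conductance

electric resistance should have units dimensionally equivalent to kg * m^2 / (A^2 * s^3) (e.g. Ω).
The given unit 'S' reduces to A^2 * s^3 / (kg * m^2). Of the listed options, that is the dimensionality of electric conductance.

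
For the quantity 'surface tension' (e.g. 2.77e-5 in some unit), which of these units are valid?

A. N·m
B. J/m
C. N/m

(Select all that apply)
C

surface tension has SI base units: kg / s^2

Checking each option against kg / s^2:
  A. N·m: ✗ does not match
  B. J/m: ✗ does not match
  C. N/m: ✓ matches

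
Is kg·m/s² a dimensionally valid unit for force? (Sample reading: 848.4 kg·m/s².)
Yes

force has SI base units: kg * m / s^2
kg·m/s² reduces to the same SI base units, so it is a valid unit for force.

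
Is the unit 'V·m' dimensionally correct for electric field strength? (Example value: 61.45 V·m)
No

electric field strength has SI base units: kg * m / (A * s^3)
V·m does NOT reduce to kg * m / (A * s^3); a valid unit for electric field strength would be e.g. V/m.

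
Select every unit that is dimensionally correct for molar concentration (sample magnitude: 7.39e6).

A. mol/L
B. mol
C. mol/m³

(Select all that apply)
A, C

molar concentration has SI base units: mol / m^3

Checking each option against mol / m^3:
  A. mol/L: ✓ matches
  B. mol: ✗ does not match
  C. mol/m³: ✓ matches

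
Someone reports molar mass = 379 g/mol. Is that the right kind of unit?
Yes

molar mass has SI base units: kg / mol
g/mol reduces to the same SI base units, so it is a valid unit for molar mass.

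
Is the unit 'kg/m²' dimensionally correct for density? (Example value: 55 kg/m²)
No

density has SI base units: kg / m^3
kg/m² does NOT reduce to kg / m^3; a valid unit for density would be e.g. kg/m³.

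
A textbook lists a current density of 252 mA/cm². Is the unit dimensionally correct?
Yes

current density has SI base units: A / m^2
mA/cm² reduces to the same SI base units, so it is a valid unit for current density.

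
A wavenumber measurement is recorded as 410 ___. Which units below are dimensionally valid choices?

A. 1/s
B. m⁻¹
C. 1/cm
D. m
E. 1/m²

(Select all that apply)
B, C

wavenumber has SI base units: 1 / m

Checking each option against 1 / m:
  A. 1/s: ✗ does not match
  B. m⁻¹: ✓ matches
  C. 1/cm: ✓ matches
  D. m: ✗ does not match
  E. 1/m²: ✗ does not match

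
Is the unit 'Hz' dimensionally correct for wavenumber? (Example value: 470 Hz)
No

wavenumber has SI base units: 1 / m
Hz does NOT reduce to 1 / m; a valid unit for wavenumber would be e.g. 1/m.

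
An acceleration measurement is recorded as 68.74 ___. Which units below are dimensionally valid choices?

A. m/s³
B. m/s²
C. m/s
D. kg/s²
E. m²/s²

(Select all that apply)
B

acceleration has SI base units: m / s^2

Checking each option against m / s^2:
  A. m/s³: ✗ does not match
  B. m/s²: ✓ matches
  C. m/s: ✗ does not match
  D. kg/s²: ✗ does not match
  E. m²/s²: ✗ does not match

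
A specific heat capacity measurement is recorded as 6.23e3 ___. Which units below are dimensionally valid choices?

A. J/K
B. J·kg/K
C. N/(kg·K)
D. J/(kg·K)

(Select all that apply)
D

specific heat capacity has SI base units: m^2 / (s^2 * K)

Checking each option against m^2 / (s^2 * K):
  A. J/K: ✗ does not match
  B. J·kg/K: ✗ does not match
  C. N/(kg·K): ✗ does not match
  D. J/(kg·K): ✓ matches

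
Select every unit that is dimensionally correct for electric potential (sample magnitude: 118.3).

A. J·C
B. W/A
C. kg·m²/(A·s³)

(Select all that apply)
B, C

electric potential has SI base units: kg * m^2 / (A * s^3)

Checking each option against kg * m^2 / (A * s^3):
  A. J·C: ✗ does not match
  B. W/A: ✓ matches
  C. kg·m²/(A·s³): ✓ matches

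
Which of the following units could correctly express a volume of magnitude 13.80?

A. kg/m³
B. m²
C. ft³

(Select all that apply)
C

volume has SI base units: m^3

Checking each option against m^3:
  A. kg/m³: ✗ does not match
  B. m²: ✗ does not match
  C. ft³: ✓ matches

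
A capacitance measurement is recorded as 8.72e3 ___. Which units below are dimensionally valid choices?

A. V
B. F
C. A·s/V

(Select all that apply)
B, C

capacitance has SI base units: A^2 * s^4 / (kg * m^2)

Checking each option against A^2 * s^4 / (kg * m^2):
  A. V: ✗ does not match
  B. F: ✓ matches
  C. A·s/V: ✓ matches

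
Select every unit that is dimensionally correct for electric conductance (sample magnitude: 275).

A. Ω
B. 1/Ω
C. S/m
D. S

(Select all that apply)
B, D

electric conductance has SI base units: A^2 * s^3 / (kg * m^2)

Checking each option against A^2 * s^3 / (kg * m^2):
  A. Ω: ✗ does not match
  B. 1/Ω: ✓ matches
  C. S/m: ✗ does not match
  D. S: ✓ matches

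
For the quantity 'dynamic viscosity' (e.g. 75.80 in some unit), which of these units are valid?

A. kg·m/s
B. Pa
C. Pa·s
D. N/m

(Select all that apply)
C

dynamic viscosity has SI base units: kg / (m * s)

Checking each option against kg / (m * s):
  A. kg·m/s: ✗ does not match
  B. Pa: ✗ does not match
  C. Pa·s: ✓ matches
  D. N/m: ✗ does not match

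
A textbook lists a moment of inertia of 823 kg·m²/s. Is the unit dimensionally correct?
No

moment of inertia has SI base units: kg * m^2
kg·m²/s does NOT reduce to kg * m^2; a valid unit for moment of inertia would be e.g. kg·m².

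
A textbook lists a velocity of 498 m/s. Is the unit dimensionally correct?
Yes

velocity has SI base units: m / s
m/s reduces to the same SI base units, so it is a valid unit for velocity.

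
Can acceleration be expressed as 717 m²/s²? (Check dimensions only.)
No

acceleration has SI base units: m / s^2
m²/s² does NOT reduce to m / s^2; a valid unit for acceleration would be e.g. m/s².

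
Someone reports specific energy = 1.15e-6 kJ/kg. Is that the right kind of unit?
Yes

specific energy has SI base units: m^2 / s^2
kJ/kg reduces to the same SI base units, so it is a valid unit for specific energy.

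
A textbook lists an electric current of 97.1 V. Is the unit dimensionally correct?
No

electric current has SI base units: A
V does NOT reduce to A; a valid unit for electric current would be e.g. A.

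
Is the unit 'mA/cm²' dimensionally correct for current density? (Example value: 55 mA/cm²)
Yes

current density has SI base units: A / m^2
mA/cm² reduces to the same SI base units, so it is a valid unit for current density.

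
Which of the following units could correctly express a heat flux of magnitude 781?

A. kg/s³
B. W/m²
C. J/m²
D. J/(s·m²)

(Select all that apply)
A, B, D

heat flux has SI base units: kg / s^3

Checking each option against kg / s^3:
  A. kg/s³: ✓ matches
  B. W/m²: ✓ matches
  C. J/m²: ✗ does not match
  D. J/(s·m²): ✓ matches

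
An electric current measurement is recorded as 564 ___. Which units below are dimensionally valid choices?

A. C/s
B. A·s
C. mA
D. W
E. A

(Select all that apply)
A, C, E

electric current has SI base units: A

Checking each option against A:
  A. C/s: ✓ matches
  B. A·s: ✗ does not match
  C. mA: ✓ matches
  D. W: ✗ does not match
  E. A: ✓ matches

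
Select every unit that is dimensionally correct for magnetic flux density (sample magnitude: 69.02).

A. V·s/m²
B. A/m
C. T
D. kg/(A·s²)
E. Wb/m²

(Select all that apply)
A, C, D, E

magnetic flux density has SI base units: kg / (A * s^2)

Checking each option against kg / (A * s^2):
  A. V·s/m²: ✓ matches
  B. A/m: ✗ does not match
  C. T: ✓ matches
  D. kg/(A·s²): ✓ matches
  E. Wb/m²: ✓ matches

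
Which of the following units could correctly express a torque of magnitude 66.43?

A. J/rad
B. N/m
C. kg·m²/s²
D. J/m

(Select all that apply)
A, C

torque has SI base units: kg * m^2 / s^2

Checking each option against kg * m^2 / s^2:
  A. J/rad: ✓ matches
  B. N/m: ✗ does not match
  C. kg·m²/s²: ✓ matches
  D. J/m: ✗ does not match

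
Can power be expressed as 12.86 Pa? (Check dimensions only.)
No

power has SI base units: kg * m^2 / s^3
Pa does NOT reduce to kg * m^2 / s^3; a valid unit for power would be e.g. W.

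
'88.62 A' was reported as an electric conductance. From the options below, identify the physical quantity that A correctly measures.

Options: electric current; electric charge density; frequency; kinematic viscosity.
electric current

electric conductance should have units dimensionally equivalent to A^2 * s^3 / (kg * m^2) (e.g. S).
The given unit 'A' reduces to A. Of the listed options, that is the dimensionality of electric current.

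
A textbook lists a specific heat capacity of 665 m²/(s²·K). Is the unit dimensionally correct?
Yes

specific heat capacity has SI base units: m^2 / (s^2 * K)
m²/(s²·K) reduces to the same SI base units, so it is a valid unit for specific heat capacity.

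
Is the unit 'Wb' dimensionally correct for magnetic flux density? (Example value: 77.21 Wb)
No

magnetic flux density has SI base units: kg / (A * s^2)
Wb does NOT reduce to kg / (A * s^2); a valid unit for magnetic flux density would be e.g. T.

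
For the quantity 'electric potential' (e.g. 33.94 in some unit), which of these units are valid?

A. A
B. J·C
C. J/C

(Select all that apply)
C

electric potential has SI base units: kg * m^2 / (A * s^3)

Checking each option against kg * m^2 / (A * s^3):
  A. A: ✗ does not match
  B. J·C: ✗ does not match
  C. J/C: ✓ matches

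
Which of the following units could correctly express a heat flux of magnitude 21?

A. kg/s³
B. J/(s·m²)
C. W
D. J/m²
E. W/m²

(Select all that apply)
A, B, E

heat flux has SI base units: kg / s^3

Checking each option against kg / s^3:
  A. kg/s³: ✓ matches
  B. J/(s·m²): ✓ matches
  C. W: ✗ does not match
  D. J/m²: ✗ does not match
  E. W/m²: ✓ matches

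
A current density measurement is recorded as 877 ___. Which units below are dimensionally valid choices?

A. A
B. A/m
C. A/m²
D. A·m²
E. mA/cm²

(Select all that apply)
C, E

current density has SI base units: A / m^2

Checking each option against A / m^2:
  A. A: ✗ does not match
  B. A/m: ✗ does not match
  C. A/m²: ✓ matches
  D. A·m²: ✗ does not match
  E. mA/cm²: ✓ matches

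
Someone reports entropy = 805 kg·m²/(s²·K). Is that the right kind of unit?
Yes

entropy has SI base units: kg * m^2 / (s^2 * K)
kg·m²/(s²·K) reduces to the same SI base units, so it is a valid unit for entropy.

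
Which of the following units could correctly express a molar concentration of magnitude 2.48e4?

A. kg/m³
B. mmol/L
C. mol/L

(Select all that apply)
B, C

molar concentration has SI base units: mol / m^3

Checking each option against mol / m^3:
  A. kg/m³: ✗ does not match
  B. mmol/L: ✓ matches
  C. mol/L: ✓ matches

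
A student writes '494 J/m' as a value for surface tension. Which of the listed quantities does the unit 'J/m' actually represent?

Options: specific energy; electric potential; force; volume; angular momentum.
force

surface tension should have units dimensionally equivalent to kg / s^2 (e.g. N/m).
The given unit 'J/m' reduces to kg * m / s^2. Of the listed options, that is the dimensionality of force.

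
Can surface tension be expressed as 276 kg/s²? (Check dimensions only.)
Yes

surface tension has SI base units: kg / s^2
kg/s² reduces to the same SI base units, so it is a valid unit for surface tension.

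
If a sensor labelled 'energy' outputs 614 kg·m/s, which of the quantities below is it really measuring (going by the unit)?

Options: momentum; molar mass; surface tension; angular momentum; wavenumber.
momentum

energy should have units dimensionally equivalent to kg * m^2 / s^2 (e.g. J).
The given unit 'kg·m/s' reduces to kg * m / s. Of the listed options, that is the dimensionality of momentum.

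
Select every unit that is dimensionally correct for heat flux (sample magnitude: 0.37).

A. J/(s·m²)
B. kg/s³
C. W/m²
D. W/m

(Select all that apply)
A, B, C

heat flux has SI base units: kg / s^3

Checking each option against kg / s^3:
  A. J/(s·m²): ✓ matches
  B. kg/s³: ✓ matches
  C. W/m²: ✓ matches
  D. W/m: ✗ does not match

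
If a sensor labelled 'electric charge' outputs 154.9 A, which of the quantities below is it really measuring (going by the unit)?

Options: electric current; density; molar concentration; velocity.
electric current

electric charge should have units dimensionally equivalent to A * s (e.g. C).
The given unit 'A' reduces to A. Of the listed options, that is the dimensionality of electric current.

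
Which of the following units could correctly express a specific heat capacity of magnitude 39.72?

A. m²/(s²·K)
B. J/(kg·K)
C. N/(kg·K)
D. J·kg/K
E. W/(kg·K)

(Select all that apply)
A, B

specific heat capacity has SI base units: m^2 / (s^2 * K)

Checking each option against m^2 / (s^2 * K):
  A. m²/(s²·K): ✓ matches
  B. J/(kg·K): ✓ matches
  C. N/(kg·K): ✗ does not match
  D. J·kg/K: ✗ does not match
  E. W/(kg·K): ✗ does not match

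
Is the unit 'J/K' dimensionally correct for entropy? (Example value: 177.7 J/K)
Yes

entropy has SI base units: kg * m^2 / (s^2 * K)
J/K reduces to the same SI base units, so it is a valid unit for entropy.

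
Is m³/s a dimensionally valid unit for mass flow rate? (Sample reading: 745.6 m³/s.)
No

mass flow rate has SI base units: kg / s
m³/s does NOT reduce to kg / s; a valid unit for mass flow rate would be e.g. kg/s.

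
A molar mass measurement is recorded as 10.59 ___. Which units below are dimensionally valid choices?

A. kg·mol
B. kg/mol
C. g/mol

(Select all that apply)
B, C

molar mass has SI base units: kg / mol

Checking each option against kg / mol:
  A. kg·mol: ✗ does not match
  B. kg/mol: ✓ matches
  C. g/mol: ✓ matches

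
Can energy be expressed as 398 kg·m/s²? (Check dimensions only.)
No

energy has SI base units: kg * m^2 / s^2
kg·m/s² does NOT reduce to kg * m^2 / s^2; a valid unit for energy would be e.g. J.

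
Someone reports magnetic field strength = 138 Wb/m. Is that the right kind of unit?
No

magnetic field strength has SI base units: A / m
Wb/m does NOT reduce to A / m; a valid unit for magnetic field strength would be e.g. A/m.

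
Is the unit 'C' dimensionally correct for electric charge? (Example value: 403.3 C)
Yes

electric charge has SI base units: A * s
C reduces to the same SI base units, so it is a valid unit for electric charge.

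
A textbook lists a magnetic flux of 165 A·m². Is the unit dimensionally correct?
No

magnetic flux has SI base units: kg * m^2 / (A * s^2)
A·m² does NOT reduce to kg * m^2 / (A * s^2); a valid unit for magnetic flux would be e.g. Wb.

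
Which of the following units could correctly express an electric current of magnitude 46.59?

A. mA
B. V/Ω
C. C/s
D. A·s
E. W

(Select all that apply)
A, B, C

electric current has SI base units: A

Checking each option against A:
  A. mA: ✓ matches
  B. V/Ω: ✓ matches
  C. C/s: ✓ matches
  D. A·s: ✗ does not match
  E. W: ✗ does not match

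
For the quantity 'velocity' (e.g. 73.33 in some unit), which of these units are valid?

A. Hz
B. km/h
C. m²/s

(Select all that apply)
B

velocity has SI base units: m / s

Checking each option against m / s:
  A. Hz: ✗ does not match
  B. km/h: ✓ matches
  C. m²/s: ✗ does not match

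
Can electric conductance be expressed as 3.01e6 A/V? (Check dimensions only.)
Yes

electric conductance has SI base units: A^2 * s^3 / (kg * m^2)
A/V reduces to the same SI base units, so it is a valid unit for electric conductance.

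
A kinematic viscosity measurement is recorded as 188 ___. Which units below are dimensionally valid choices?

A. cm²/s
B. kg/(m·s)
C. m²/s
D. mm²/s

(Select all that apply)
A, C, D

kinematic viscosity has SI base units: m^2 / s

Checking each option against m^2 / s:
  A. cm²/s: ✓ matches
  B. kg/(m·s): ✗ does not match
  C. m²/s: ✓ matches
  D. mm²/s: ✓ matches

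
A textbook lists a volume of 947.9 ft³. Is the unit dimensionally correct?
Yes

volume has SI base units: m^3
ft³ reduces to the same SI base units, so it is a valid unit for volume.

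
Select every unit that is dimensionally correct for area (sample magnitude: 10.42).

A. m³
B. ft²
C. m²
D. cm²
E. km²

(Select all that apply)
B, C, D, E

area has SI base units: m^2

Checking each option against m^2:
  A. m³: ✗ does not match
  B. ft²: ✓ matches
  C. m²: ✓ matches
  D. cm²: ✓ matches
  E. km²: ✓ matches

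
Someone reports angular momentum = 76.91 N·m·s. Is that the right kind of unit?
Yes

angular momentum has SI base units: kg * m^2 / s
N·m·s reduces to the same SI base units, so it is a valid unit for angular momentum.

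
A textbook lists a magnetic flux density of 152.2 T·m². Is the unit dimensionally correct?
No

magnetic flux density has SI base units: kg / (A * s^2)
T·m² does NOT reduce to kg / (A * s^2); a valid unit for magnetic flux density would be e.g. T.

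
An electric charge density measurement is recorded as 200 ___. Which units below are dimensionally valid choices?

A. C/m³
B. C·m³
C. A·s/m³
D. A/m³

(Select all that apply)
A, C

electric charge density has SI base units: A * s / m^3

Checking each option against A * s / m^3:
  A. C/m³: ✓ matches
  B. C·m³: ✗ does not match
  C. A·s/m³: ✓ matches
  D. A/m³: ✗ does not match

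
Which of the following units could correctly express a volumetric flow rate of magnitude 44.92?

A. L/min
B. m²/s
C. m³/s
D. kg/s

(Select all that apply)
A, C

volumetric flow rate has SI base units: m^3 / s

Checking each option against m^3 / s:
  A. L/min: ✓ matches
  B. m²/s: ✗ does not match
  C. m³/s: ✓ matches
  D. kg/s: ✗ does not match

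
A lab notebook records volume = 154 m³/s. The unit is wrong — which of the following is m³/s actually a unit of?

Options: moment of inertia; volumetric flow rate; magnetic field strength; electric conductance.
volumetric flow rate

volume should have units dimensionally equivalent to m^3 (e.g. m³).
The given unit 'm³/s' reduces to m^3 / s. Of the listed options, that is the dimensionality of volumetric flow rate.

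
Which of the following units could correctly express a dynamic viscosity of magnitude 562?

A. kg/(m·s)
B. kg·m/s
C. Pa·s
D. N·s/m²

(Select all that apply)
A, C, D

dynamic viscosity has SI base units: kg / (m * s)

Checking each option against kg / (m * s):
  A. kg/(m·s): ✓ matches
  B. kg·m/s: ✗ does not match
  C. Pa·s: ✓ matches
  D. N·s/m²: ✓ matches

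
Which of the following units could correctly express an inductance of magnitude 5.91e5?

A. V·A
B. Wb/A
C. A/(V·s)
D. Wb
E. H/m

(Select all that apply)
B

inductance has SI base units: kg * m^2 / (A^2 * s^2)

Checking each option against kg * m^2 / (A^2 * s^2):
  A. V·A: ✗ does not match
  B. Wb/A: ✓ matches
  C. A/(V·s): ✗ does not match
  D. Wb: ✗ does not match
  E. H/m: ✗ does not match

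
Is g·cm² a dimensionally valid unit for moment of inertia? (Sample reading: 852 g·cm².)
Yes

moment of inertia has SI base units: kg * m^2
g·cm² reduces to the same SI base units, so it is a valid unit for moment of inertia.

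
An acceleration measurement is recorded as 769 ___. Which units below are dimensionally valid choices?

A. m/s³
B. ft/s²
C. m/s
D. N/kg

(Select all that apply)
B, D

acceleration has SI base units: m / s^2

Checking each option against m / s^2:
  A. m/s³: ✗ does not match
  B. ft/s²: ✓ matches
  C. m/s: ✗ does not match
  D. N/kg: ✓ matches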